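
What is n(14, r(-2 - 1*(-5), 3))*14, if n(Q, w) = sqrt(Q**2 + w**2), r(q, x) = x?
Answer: 14*sqrt(205) ≈ 200.45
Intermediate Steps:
n(14, r(-2 - 1*(-5), 3))*14 = sqrt(14**2 + 3**2)*14 = sqrt(196 + 9)*14 = sqrt(205)*14 = 14*sqrt(205)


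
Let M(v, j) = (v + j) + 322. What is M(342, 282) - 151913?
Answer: -150967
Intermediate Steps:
M(v, j) = 322 + j + v (M(v, j) = (j + v) + 322 = 322 + j + v)
M(342, 282) - 151913 = (322 + 282 + 342) - 151913 = 946 - 151913 = -150967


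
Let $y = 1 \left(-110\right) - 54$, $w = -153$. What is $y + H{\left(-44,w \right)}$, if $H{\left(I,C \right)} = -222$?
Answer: $-386$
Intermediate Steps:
$y = -164$ ($y = -110 - 54 = -164$)
$y + H{\left(-44,w \right)} = -164 - 222 = -386$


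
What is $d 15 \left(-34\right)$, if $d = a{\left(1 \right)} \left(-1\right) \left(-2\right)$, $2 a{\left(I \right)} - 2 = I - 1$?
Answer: $-1020$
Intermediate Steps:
$a{\left(I \right)} = \frac{1}{2} + \frac{I}{2}$ ($a{\left(I \right)} = 1 + \frac{I - 1}{2} = 1 + \frac{-1 + I}{2} = 1 + \left(- \frac{1}{2} + \frac{I}{2}\right) = \frac{1}{2} + \frac{I}{2}$)
$d = 2$ ($d = \left(\frac{1}{2} + \frac{1}{2} \cdot 1\right) \left(-1\right) \left(-2\right) = \left(\frac{1}{2} + \frac{1}{2}\right) \left(-1\right) \left(-2\right) = 1 \left(-1\right) \left(-2\right) = \left(-1\right) \left(-2\right) = 2$)
$d 15 \left(-34\right) = 2 \cdot 15 \left(-34\right) = 30 \left(-34\right) = -1020$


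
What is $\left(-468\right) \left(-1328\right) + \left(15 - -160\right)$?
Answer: $621679$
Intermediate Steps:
$\left(-468\right) \left(-1328\right) + \left(15 - -160\right) = 621504 + \left(15 + 160\right) = 621504 + 175 = 621679$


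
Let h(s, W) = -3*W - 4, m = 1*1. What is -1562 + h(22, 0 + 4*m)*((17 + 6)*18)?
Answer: -8186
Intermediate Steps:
m = 1
h(s, W) = -4 - 3*W
-1562 + h(22, 0 + 4*m)*((17 + 6)*18) = -1562 + (-4 - 3*(0 + 4*1))*((17 + 6)*18) = -1562 + (-4 - 3*(0 + 4))*(23*18) = -1562 + (-4 - 3*4)*414 = -1562 + (-4 - 12)*414 = -1562 - 16*414 = -1562 - 6624 = -8186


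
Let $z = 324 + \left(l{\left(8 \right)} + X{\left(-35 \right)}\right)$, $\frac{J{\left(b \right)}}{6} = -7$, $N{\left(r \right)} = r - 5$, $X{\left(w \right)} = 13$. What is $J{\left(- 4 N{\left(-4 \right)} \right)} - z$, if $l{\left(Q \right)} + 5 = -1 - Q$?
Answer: $-365$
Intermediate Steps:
$l{\left(Q \right)} = -6 - Q$ ($l{\left(Q \right)} = -5 - \left(1 + Q\right) = -6 - Q$)
$N{\left(r \right)} = -5 + r$
$J{\left(b \right)} = -42$ ($J{\left(b \right)} = 6 \left(-7\right) = -42$)
$z = 323$ ($z = 324 + \left(\left(-6 - 8\right) + 13\right) = 324 + \left(-14 + 13\right) = 324 - 1 = 323$)
$J{\left(- 4 N{\left(-4 \right)} \right)} - z = -42 - 323 = -365$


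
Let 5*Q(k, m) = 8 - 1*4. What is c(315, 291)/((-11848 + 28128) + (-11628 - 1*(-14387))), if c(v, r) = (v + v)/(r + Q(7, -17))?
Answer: 3150/27777901 ≈ 0.00011340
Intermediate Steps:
Q(k, m) = ⅘ (Q(k, m) = (8 - 1*4)/5 = (8 - 4)/5 = (⅕)*4 = ⅘)
c(v, r) = 2*v/(⅘ + r) (c(v, r) = (v + v)/(r + ⅘) = (2*v)/(⅘ + r) = 2*v/(⅘ + r))
c(315, 291)/((-11848 + 28128) + (-11628 - 1*(-14387))) = (10*315/(4 + 5*291))/((-11848 + 28128) + (-11628 - 1*(-14387))) = (10*315/(4 + 1455))/(16280 + (-11628 + 14387)) = (10*315/1459)/(16280 + 2759) = (10*315*(1/1459))/19039 = (3150/1459)*(1/19039) = 3150/27777901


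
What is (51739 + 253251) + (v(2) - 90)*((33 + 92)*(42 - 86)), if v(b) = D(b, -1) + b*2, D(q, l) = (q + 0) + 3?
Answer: 750490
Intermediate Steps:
D(q, l) = 3 + q (D(q, l) = q + 3 = 3 + q)
v(b) = 3 + 3*b (v(b) = (3 + b) + b*2 = (3 + b) + 2*b = 3 + 3*b)
(51739 + 253251) + (v(2) - 90)*((33 + 92)*(42 - 86)) = (51739 + 253251) + ((3 + 3*2) - 90)*((33 + 92)*(42 - 86)) = 304990 + ((3 + 6) - 90)*(125*(-44)) = 304990 + (9 - 90)*(-5500) = 304990 - 81*(-5500) = 304990 + 445500 = 750490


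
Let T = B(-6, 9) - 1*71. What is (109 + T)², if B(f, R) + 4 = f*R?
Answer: 400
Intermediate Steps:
B(f, R) = -4 + R*f (B(f, R) = -4 + f*R = -4 + R*f)
T = -129 (T = (-4 + 9*(-6)) - 1*71 = (-4 - 54) - 71 = -58 - 71 = -129)
(109 + T)² = (109 - 129)² = (-20)² = 400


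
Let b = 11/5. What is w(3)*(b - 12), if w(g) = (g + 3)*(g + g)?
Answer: -1764/5 ≈ -352.80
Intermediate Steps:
b = 11/5 (b = 11*(⅕) = 11/5 ≈ 2.2000)
w(g) = 2*g*(3 + g) (w(g) = (3 + g)*(2*g) = 2*g*(3 + g))
w(3)*(b - 12) = (2*3*(3 + 3))*(11/5 - 12) = (2*3*6)*(-49/5) = 36*(-49/5) = -1764/5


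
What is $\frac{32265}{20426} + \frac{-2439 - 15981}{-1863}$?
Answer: $\frac{145452205}{12684546} \approx 11.467$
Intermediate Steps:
$\frac{32265}{20426} + \frac{-2439 - 15981}{-1863} = 32265 \cdot \frac{1}{20426} - - \frac{6140}{621} = \frac{32265}{20426} + \frac{6140}{621} = \frac{145452205}{12684546}$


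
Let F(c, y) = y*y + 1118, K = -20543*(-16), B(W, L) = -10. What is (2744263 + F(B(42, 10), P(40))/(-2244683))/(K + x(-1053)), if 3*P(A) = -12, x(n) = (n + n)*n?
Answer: 880000071785/816521398714 ≈ 1.0777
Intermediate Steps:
x(n) = 2*n² (x(n) = (2*n)*n = 2*n²)
K = 328688
P(A) = -4 (P(A) = (⅓)*(-12) = -4)
F(c, y) = 1118 + y² (F(c, y) = y² + 1118 = 1118 + y²)
(2744263 + F(B(42, 10), P(40))/(-2244683))/(K + x(-1053)) = (2744263 + (1118 + (-4)²)/(-2244683))/(328688 + 2*(-1053)²) = (2744263 + (1118 + 16)*(-1/2244683))/(328688 + 2*1108809) = (2744263 + 1134*(-1/2244683))/(328688 + 2217618) = (2744263 - 162/320669)/2546306 = (880000071785/320669)*(1/2546306) = 880000071785/816521398714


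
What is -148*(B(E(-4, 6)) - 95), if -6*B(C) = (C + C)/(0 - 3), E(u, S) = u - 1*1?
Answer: 127280/9 ≈ 14142.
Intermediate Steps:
E(u, S) = -1 + u (E(u, S) = u - 1 = -1 + u)
B(C) = C/9 (B(C) = -(C + C)/(6*(0 - 3)) = -2*C/(6*(-3)) = -2*C*(-1)/(6*3) = -(-1)*C/9 = C/9)
-148*(B(E(-4, 6)) - 95) = -148*((-1 - 4)/9 - 95) = -148*((⅑)*(-5) - 95) = -148*(-5/9 - 95) = -148*(-860/9) = 127280/9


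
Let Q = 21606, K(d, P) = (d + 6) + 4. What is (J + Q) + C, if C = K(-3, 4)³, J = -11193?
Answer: 10756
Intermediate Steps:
K(d, P) = 10 + d (K(d, P) = (6 + d) + 4 = 10 + d)
C = 343 (C = (10 - 3)³ = 7³ = 343)
(J + Q) + C = (-11193 + 21606) + 343 = 10413 + 343 = 10756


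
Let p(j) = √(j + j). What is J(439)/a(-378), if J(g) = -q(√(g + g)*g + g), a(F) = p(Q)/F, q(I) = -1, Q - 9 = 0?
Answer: -63*√2 ≈ -89.095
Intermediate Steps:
Q = 9 (Q = 9 + 0 = 9)
p(j) = √2*√j (p(j) = √(2*j) = √2*√j)
a(F) = 3*√2/F (a(F) = (√2*√9)/F = (√2*3)/F = (3*√2)/F = 3*√2/F)
J(g) = 1 (J(g) = -1*(-1) = 1)
J(439)/a(-378) = 1/(3*√2/(-378)) = 1/(3*√2*(-1/378)) = 1/(-√2/126) = 1*(-63*√2) = -63*√2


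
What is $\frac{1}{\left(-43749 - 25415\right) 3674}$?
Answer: $- \frac{1}{254108536} \approx -3.9353 \cdot 10^{-9}$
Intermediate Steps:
$\frac{1}{\left(-43749 - 25415\right) 3674} = \frac{1}{-69164} \cdot \frac{1}{3674} = \left(- \frac{1}{69164}\right) \frac{1}{3674} = - \frac{1}{254108536}$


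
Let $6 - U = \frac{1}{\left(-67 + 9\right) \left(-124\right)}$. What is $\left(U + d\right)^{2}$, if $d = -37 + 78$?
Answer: $\frac{114259548529}{51724864} \approx 2209.0$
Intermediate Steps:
$U = \frac{43151}{7192}$ ($U = 6 - \frac{1}{\left(-67 + 9\right) \left(-124\right)} = 6 - \frac{1}{-58} \left(- \frac{1}{124}\right) = 6 - \left(- \frac{1}{58}\right) \left(- \frac{1}{124}\right) = 6 - \frac{1}{7192} = \frac{43151}{7192} \approx 5.9999$)
$d = 41$
$\left(U + d\right)^{2} = \left(\frac{43151}{7192} + 41\right)^{2} = \left(\frac{338023}{7192}\right)^{2} = \frac{114259548529}{51724864}$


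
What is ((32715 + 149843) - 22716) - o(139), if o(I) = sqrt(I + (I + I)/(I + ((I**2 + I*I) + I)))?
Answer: 159842 - sqrt(681135)/70 ≈ 1.5983e+5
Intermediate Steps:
o(I) = sqrt(I + 2*I/(2*I + 2*I**2)) (o(I) = sqrt(I + (2*I)/(I + ((I**2 + I**2) + I))) = sqrt(I + (2*I)/(I + (2*I**2 + I))) = sqrt(I + (2*I)/(I + (I + 2*I**2))) = sqrt(I + (2*I)/(2*I + 2*I**2)) = sqrt(I + 2*I/(2*I + 2*I**2)))
((32715 + 149843) - 22716) - o(139) = ((32715 + 149843) - 22716) - sqrt((1 + 139*(1 + 139))/(1 + 139)) = (182558 - 22716) - sqrt((1 + 139*140)/140) = 159842 - sqrt((1 + 19460)/140) = 159842 - sqrt((1/140)*19461) = 159842 - sqrt(19461/140) = 159842 - sqrt(681135)/70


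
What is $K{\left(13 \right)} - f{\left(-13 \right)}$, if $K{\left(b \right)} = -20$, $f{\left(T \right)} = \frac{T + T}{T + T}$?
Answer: $-21$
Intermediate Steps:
$f{\left(T \right)} = 1$ ($f{\left(T \right)} = \frac{2 T}{2 T} = 2 T \frac{1}{2 T} = 1$)
$K{\left(13 \right)} - f{\left(-13 \right)} = -20 - 1 = -21$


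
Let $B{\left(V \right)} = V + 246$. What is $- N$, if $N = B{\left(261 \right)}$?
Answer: $-507$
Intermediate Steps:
$B{\left(V \right)} = 246 + V$
$N = 507$ ($N = 246 + 261 = 507$)
$- N = \left(-1\right) 507 = -507$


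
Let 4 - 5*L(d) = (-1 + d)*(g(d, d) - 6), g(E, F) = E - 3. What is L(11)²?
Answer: 256/25 ≈ 10.240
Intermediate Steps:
g(E, F) = -3 + E
L(d) = ⅘ - (-1 + d)*(-9 + d)/5 (L(d) = ⅘ - (-1 + d)*((-3 + d) - 6)/5 = ⅘ - (-1 + d)*(-9 + d)/5)
L(11)² = (-1 + 2*11 - ⅕*11²)² = (-1 + 22 - ⅕*121)² = (-1 + 22 - 121/5)² = (-16/5)² = 256/25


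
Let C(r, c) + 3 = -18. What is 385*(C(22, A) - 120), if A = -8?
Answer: -54285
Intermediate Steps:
C(r, c) = -21 (C(r, c) = -3 - 18 = -21)
385*(C(22, A) - 120) = 385*(-21 - 120) = 385*(-141) = -54285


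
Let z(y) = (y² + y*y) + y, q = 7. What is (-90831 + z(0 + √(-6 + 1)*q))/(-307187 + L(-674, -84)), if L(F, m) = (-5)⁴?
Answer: 91321/306562 - 7*I*√5/306562 ≈ 0.29789 - 5.1058e-5*I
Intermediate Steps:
z(y) = y + 2*y² (z(y) = (y² + y²) + y = 2*y² + y = y + 2*y²)
L(F, m) = 625
(-90831 + z(0 + √(-6 + 1)*q))/(-307187 + L(-674, -84)) = (-90831 + (0 + √(-6 + 1)*7)*(1 + 2*(0 + √(-6 + 1)*7)))/(-307187 + 625) = (-90831 + (0 + √(-5)*7)*(1 + 2*(0 + √(-5)*7)))/(-306562) = (-90831 + (0 + (I*√5)*7)*(1 + 2*(0 + (I*√5)*7)))*(-1/306562) = (-90831 + (0 + 7*I*√5)*(1 + 2*(0 + 7*I*√5)))*(-1/306562) = (-90831 + (7*I*√5)*(1 + 2*(7*I*√5)))*(-1/306562) = (-90831 + (7*I*√5)*(1 + 14*I*√5))*(-1/306562) = (-90831 + 7*I*√5*(1 + 14*I*√5))*(-1/306562) = 90831/306562 - 7*I*√5*(1 + 14*I*√5)/306562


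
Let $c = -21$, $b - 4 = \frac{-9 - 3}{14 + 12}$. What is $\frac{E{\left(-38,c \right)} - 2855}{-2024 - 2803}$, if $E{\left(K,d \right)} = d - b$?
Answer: $\frac{12478}{20917} \approx 0.59655$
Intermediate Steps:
$b = \frac{46}{13}$ ($b = 4 + \frac{-9 - 3}{14 + 12} = 4 - \frac{12}{26} = 4 - \frac{6}{13} = \frac{46}{13} \approx 3.5385$)
$E{\left(K,d \right)} = - \frac{46}{13} + d$ ($E{\left(K,d \right)} = d - \frac{46}{13} = - \frac{46}{13} + d$)
$\frac{E{\left(-38,c \right)} - 2855}{-2024 - 2803} = \frac{\left(- \frac{46}{13} - 21\right) - 2855}{-2024 - 2803} = \frac{- \frac{319}{13} - 2855}{-4827} = \left(- \frac{37434}{13}\right) \left(- \frac{1}{4827}\right) = \frac{12478}{20917}$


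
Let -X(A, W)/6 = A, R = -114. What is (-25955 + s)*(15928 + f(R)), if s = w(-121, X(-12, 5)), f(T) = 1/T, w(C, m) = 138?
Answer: -46878276247/114 ≈ -4.1121e+8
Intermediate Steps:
X(A, W) = -6*A
s = 138
(-25955 + s)*(15928 + f(R)) = (-25955 + 138)*(15928 + 1/(-114)) = -25817*(15928 - 1/114) = -25817*1815791/114 = -46878276247/114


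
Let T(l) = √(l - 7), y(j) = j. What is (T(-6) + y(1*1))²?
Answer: (1 + I*√13)² ≈ -12.0 + 7.2111*I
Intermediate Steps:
T(l) = √(-7 + l)
(T(-6) + y(1*1))² = (√(-7 - 6) + 1*1)² = (√(-13) + 1)² = (I*√13 + 1)² = (1 + I*√13)²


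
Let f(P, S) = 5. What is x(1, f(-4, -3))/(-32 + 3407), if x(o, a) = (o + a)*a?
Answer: 2/225 ≈ 0.0088889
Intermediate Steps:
x(o, a) = a*(a + o) (x(o, a) = (a + o)*a = a*(a + o))
x(1, f(-4, -3))/(-32 + 3407) = (5*(5 + 1))/(-32 + 3407) = (5*6)/3375 = 30*(1/3375) = 2/225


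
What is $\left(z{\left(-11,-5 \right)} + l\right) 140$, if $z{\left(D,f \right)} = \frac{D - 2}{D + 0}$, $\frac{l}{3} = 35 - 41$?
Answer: $- \frac{25900}{11} \approx -2354.5$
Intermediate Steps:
$l = -18$ ($l = 3 \left(35 - 41\right) = 3 \left(-6\right) = -18$)
$z{\left(D,f \right)} = \frac{-2 + D}{D}$
$\left(z{\left(-11,-5 \right)} + l\right) 140 = \left(\frac{-2 - 11}{-11} - 18\right) 140 = \left(\left(- \frac{1}{11}\right) \left(-13\right) - 18\right) 140 = \left(\frac{13}{11} - 18\right) 140 = \left(- \frac{185}{11}\right) 140 = - \frac{25900}{11}$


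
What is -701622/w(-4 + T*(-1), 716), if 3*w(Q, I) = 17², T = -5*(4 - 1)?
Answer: -2104866/289 ≈ -7283.3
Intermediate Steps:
T = -15 (T = -5*3 = -15)
w(Q, I) = 289/3 (w(Q, I) = (⅓)*17² = (⅓)*289 = 289/3)
-701622/w(-4 + T*(-1), 716) = -701622/289/3 = -701622*3/289 = -2104866/289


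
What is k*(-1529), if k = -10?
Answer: 15290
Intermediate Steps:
k*(-1529) = -10*(-1529) = 15290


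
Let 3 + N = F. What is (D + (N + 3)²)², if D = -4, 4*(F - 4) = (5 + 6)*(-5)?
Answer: 2122849/256 ≈ 8292.4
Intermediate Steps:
F = -39/4 (F = 4 + ((5 + 6)*(-5))/4 = 4 + (11*(-5))/4 = 4 + (¼)*(-55) = 4 - 55/4 = -39/4 ≈ -9.7500)
N = -51/4 (N = -3 - 39/4 = -51/4 ≈ -12.750)
(D + (N + 3)²)² = (-4 + (-51/4 + 3)²)² = (-4 + (-39/4)²)² = (-4 + 1521/16)² = (1457/16)² = 2122849/256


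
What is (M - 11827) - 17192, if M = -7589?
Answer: -36608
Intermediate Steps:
(M - 11827) - 17192 = (-7589 - 11827) - 17192 = -19416 - 17192 = -36608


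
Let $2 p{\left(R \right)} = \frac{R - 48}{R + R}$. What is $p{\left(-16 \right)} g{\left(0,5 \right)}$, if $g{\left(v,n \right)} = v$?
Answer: $0$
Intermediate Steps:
$p{\left(R \right)} = \frac{-48 + R}{4 R}$ ($p{\left(R \right)} = \frac{\left(R - 48\right) \frac{1}{R + R}}{2} = \frac{\left(R - 48\right) \frac{1}{2 R}}{2} = \frac{\left(-48 + R\right) \frac{1}{2 R}}{2} = \frac{\frac{1}{2} \frac{1}{R} \left(-48 + R\right)}{2} = \frac{-48 + R}{4 R}$)
$p{\left(-16 \right)} g{\left(0,5 \right)} = \frac{-48 - 16}{4 \left(-16\right)} 0 = \frac{1}{4} \left(- \frac{1}{16}\right) \left(-64\right) 0 = 1 \cdot 0 = 0$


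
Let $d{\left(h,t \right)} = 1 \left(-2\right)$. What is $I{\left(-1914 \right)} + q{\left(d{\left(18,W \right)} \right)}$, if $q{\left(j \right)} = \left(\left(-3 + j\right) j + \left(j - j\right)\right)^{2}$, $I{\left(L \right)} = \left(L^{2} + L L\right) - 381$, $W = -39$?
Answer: $7326511$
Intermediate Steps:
$d{\left(h,t \right)} = -2$
$I{\left(L \right)} = -381 + 2 L^{2}$ ($I{\left(L \right)} = \left(L^{2} + L^{2}\right) - 381 = 2 L^{2} - 381 = -381 + 2 L^{2}$)
$q{\left(j \right)} = j^{2} \left(-3 + j\right)^{2}$ ($q{\left(j \right)} = \left(j \left(-3 + j\right) + 0\right)^{2} = \left(j \left(-3 + j\right)\right)^{2} = j^{2} \left(-3 + j\right)^{2}$)
$I{\left(-1914 \right)} + q{\left(d{\left(18,W \right)} \right)} = \left(-381 + 2 \left(-1914\right)^{2}\right) + \left(-2\right)^{2} \left(-3 - 2\right)^{2} = \left(-381 + 2 \cdot 3663396\right) + 4 \left(-5\right)^{2} = \left(-381 + 7326792\right) + 4 \cdot 25 = 7326411 + 100 = 7326511$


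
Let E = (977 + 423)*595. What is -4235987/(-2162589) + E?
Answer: 1801440872987/2162589 ≈ 8.3300e+5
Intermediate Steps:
E = 833000 (E = 1400*595 = 833000)
-4235987/(-2162589) + E = -4235987/(-2162589) + 833000 = -4235987*(-1/2162589) + 833000 = 4235987/2162589 + 833000 = 1801440872987/2162589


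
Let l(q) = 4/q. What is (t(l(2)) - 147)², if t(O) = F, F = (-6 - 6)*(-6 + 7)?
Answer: 25281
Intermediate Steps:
F = -12 (F = -12*1 = -12)
t(O) = -12
(t(l(2)) - 147)² = (-12 - 147)² = (-159)² = 25281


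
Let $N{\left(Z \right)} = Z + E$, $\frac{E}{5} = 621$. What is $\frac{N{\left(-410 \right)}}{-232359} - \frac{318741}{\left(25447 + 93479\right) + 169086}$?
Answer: $- \frac{24946177453}{22307393436} \approx -1.1183$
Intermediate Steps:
$E = 3105$ ($E = 5 \cdot 621 = 3105$)
$N{\left(Z \right)} = 3105 + Z$ ($N{\left(Z \right)} = Z + 3105 = 3105 + Z$)
$\frac{N{\left(-410 \right)}}{-232359} - \frac{318741}{\left(25447 + 93479\right) + 169086} = \frac{3105 - 410}{-232359} - \frac{318741}{\left(25447 + 93479\right) + 169086} = 2695 \left(- \frac{1}{232359}\right) - \frac{318741}{118926 + 169086} = - \frac{2695}{232359} - \frac{318741}{288012} = - \frac{2695}{232359} - \frac{106247}{96004} = - \frac{24946177453}{22307393436}$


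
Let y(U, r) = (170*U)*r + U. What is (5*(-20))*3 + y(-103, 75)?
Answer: -1313653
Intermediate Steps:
y(U, r) = U + 170*U*r (y(U, r) = 170*U*r + U = U + 170*U*r)
(5*(-20))*3 + y(-103, 75) = (5*(-20))*3 - 103*(1 + 170*75) = -100*3 - 103*(1 + 12750) = -300 - 103*12751 = -300 - 1313353 = -1313653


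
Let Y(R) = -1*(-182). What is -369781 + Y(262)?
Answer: -369599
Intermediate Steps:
Y(R) = 182
-369781 + Y(262) = -369781 + 182 = -369599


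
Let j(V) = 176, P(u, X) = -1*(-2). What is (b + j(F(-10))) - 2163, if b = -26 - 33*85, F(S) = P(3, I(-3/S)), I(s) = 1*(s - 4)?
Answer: -4818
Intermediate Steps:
I(s) = -4 + s (I(s) = 1*(-4 + s) = -4 + s)
P(u, X) = 2
F(S) = 2
b = -2831 (b = -26 - 2805 = -2831)
(b + j(F(-10))) - 2163 = (-2831 + 176) - 2163 = -2655 - 2163 = -4818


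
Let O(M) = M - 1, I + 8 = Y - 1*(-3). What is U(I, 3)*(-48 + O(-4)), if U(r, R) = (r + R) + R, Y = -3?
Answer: 106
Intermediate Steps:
I = -8 (I = -8 + (-3 - 1*(-3)) = -8 + (-3 + 3) = -8 + 0 = -8)
U(r, R) = r + 2*R (U(r, R) = (R + r) + R = r + 2*R)
O(M) = -1 + M
U(I, 3)*(-48 + O(-4)) = (-8 + 2*3)*(-48 + (-1 - 4)) = (-8 + 6)*(-48 - 5) = -2*(-53) = 106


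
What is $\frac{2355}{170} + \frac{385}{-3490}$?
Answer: $\frac{81535}{5933} \approx 13.743$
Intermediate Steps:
$\frac{2355}{170} + \frac{385}{-3490} = 2355 \cdot \frac{1}{170} + 385 \left(- \frac{1}{3490}\right) = \frac{471}{34} - \frac{77}{698} = \frac{81535}{5933}$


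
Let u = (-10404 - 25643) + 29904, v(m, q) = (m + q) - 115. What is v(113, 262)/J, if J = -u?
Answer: 260/6143 ≈ 0.042325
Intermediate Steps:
v(m, q) = -115 + m + q
u = -6143 (u = -36047 + 29904 = -6143)
J = 6143 (J = -1*(-6143) = 6143)
v(113, 262)/J = (-115 + 113 + 262)/6143 = 260*(1/6143) = 260/6143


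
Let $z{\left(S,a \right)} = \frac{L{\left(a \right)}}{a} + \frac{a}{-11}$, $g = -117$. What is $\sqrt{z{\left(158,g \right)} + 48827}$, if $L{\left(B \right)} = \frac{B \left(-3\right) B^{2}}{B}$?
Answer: $\frac{5 \sqrt{238073}}{11} \approx 221.79$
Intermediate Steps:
$L{\left(B \right)} = - 3 B^{2}$ ($L{\left(B \right)} = \frac{- 3 B B^{2}}{B} = \frac{\left(-3\right) B^{3}}{B} = - 3 B^{2}$)
$z{\left(S,a \right)} = - \frac{34 a}{11}$ ($z{\left(S,a \right)} = \frac{\left(-3\right) a^{2}}{a} + \frac{a}{-11} = - 3 a + a \left(- \frac{1}{11}\right) = - 3 a - \frac{a}{11} = - \frac{34 a}{11}$)
$\sqrt{z{\left(158,g \right)} + 48827} = \sqrt{\left(- \frac{34}{11}\right) \left(-117\right) + 48827} = \sqrt{\frac{3978}{11} + 48827} = \sqrt{\frac{541075}{11}} = \frac{5 \sqrt{238073}}{11}$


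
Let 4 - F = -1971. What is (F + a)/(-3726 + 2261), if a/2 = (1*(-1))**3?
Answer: -1973/1465 ≈ -1.3468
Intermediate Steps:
a = -2 (a = 2*(1*(-1))**3 = 2*(-1)**3 = 2*(-1) = -2)
F = 1975 (F = 4 - 1*(-1971) = 4 + 1971 = 1975)
(F + a)/(-3726 + 2261) = (1975 - 2)/(-3726 + 2261) = 1973/(-1465) = 1973*(-1/1465) = -1973/1465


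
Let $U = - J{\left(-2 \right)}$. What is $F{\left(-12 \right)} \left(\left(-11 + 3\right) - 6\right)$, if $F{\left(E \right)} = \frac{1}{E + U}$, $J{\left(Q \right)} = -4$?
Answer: $\frac{7}{4} \approx 1.75$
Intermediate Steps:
$U = 4$ ($U = \left(-1\right) \left(-4\right) = 4$)
$F{\left(E \right)} = \frac{1}{4 + E}$ ($F{\left(E \right)} = \frac{1}{E + 4} = \frac{1}{4 + E}$)
$F{\left(-12 \right)} \left(\left(-11 + 3\right) - 6\right) = \frac{\left(-11 + 3\right) - 6}{4 - 12} = \frac{-8 - 6}{-8} = \left(- \frac{1}{8}\right) \left(-14\right) = \frac{7}{4}$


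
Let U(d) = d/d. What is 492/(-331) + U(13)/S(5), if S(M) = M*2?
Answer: -4589/3310 ≈ -1.3864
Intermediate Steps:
U(d) = 1
S(M) = 2*M
492/(-331) + U(13)/S(5) = 492/(-331) + 1/(2*5) = 492*(-1/331) + 1/10 = -492/331 + 1*(⅒) = -492/331 + ⅒ = -4589/3310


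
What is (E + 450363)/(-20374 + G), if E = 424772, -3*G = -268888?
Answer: 2625405/207766 ≈ 12.636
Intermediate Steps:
G = 268888/3 (G = -⅓*(-268888) = 268888/3 ≈ 89629.)
(E + 450363)/(-20374 + G) = (424772 + 450363)/(-20374 + 268888/3) = 875135/(207766/3) = 875135*(3/207766) = 2625405/207766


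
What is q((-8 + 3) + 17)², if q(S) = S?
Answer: 144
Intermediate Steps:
q((-8 + 3) + 17)² = ((-8 + 3) + 17)² = (-5 + 17)² = 12² = 144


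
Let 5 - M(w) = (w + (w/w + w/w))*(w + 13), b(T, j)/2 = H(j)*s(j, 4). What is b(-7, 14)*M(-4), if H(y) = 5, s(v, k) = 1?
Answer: 230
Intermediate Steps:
b(T, j) = 10 (b(T, j) = 2*(5*1) = 2*5 = 10)
M(w) = 5 - (2 + w)*(13 + w) (M(w) = 5 - (w + (w/w + w/w))*(w + 13) = 5 - (w + (1 + 1))*(13 + w) = 5 - (w + 2)*(13 + w) = 5 - (2 + w)*(13 + w))
b(-7, 14)*M(-4) = 10*(-21 - 1*(-4)**2 - 15*(-4)) = 10*(-21 - 1*16 + 60) = 10*(-21 - 16 + 60) = 10*23 = 230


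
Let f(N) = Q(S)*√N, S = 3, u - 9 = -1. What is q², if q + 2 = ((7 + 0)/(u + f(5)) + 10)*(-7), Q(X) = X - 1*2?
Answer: 21541605/3481 - 454720*√5/3481 ≈ 5896.2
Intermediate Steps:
u = 8 (u = 9 - 1 = 8)
Q(X) = -2 + X (Q(X) = X - 2 = -2 + X)
f(N) = √N (f(N) = (-2 + 3)*√N = 1*√N = √N)
q = -72 - 49/(8 + √5) (q = -2 + ((7 + 0)/(8 + √5) + 10)*(-7) = -2 + (7/(8 + √5) + 10)*(-7) = -2 + (10 + 7/(8 + √5))*(-7) = -2 + (-70 - 49/(8 + √5)) = -72 - 49/(8 + √5) ≈ -76.787)
q² = (-4640/59 + 49*√5/59)²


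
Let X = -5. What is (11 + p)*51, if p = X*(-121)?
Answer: 31416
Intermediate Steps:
p = 605 (p = -5*(-121) = 605)
(11 + p)*51 = (11 + 605)*51 = 616*51 = 31416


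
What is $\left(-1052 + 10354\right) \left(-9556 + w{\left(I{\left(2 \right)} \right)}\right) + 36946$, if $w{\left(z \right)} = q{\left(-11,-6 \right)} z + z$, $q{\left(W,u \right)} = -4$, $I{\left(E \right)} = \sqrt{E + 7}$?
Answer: $-88936684$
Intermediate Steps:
$I{\left(E \right)} = \sqrt{7 + E}$
$w{\left(z \right)} = - 3 z$ ($w{\left(z \right)} = - 4 z + z = - 3 z$)
$\left(-1052 + 10354\right) \left(-9556 + w{\left(I{\left(2 \right)} \right)}\right) + 36946 = \left(-1052 + 10354\right) \left(-9556 - 3 \sqrt{7 + 2}\right) + 36946 = 9302 \left(-9556 - 3 \sqrt{9}\right) + 36946 = 9302 \left(-9556 - 9\right) + 36946 = 9302 \left(-9565\right) + 36946 = -88973630 + 36946 = -88936684$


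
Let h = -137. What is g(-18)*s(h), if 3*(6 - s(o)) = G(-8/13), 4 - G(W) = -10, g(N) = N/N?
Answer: 4/3 ≈ 1.3333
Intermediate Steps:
g(N) = 1
G(W) = 14 (G(W) = 4 - 1*(-10) = 4 + 10 = 14)
s(o) = 4/3 (s(o) = 6 - ⅓*14 = 6 - 14/3 = 4/3)
g(-18)*s(h) = 1*(4/3) = 4/3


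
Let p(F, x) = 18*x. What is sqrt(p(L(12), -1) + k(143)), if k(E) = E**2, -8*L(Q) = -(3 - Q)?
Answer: sqrt(20431) ≈ 142.94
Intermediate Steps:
L(Q) = 3/8 - Q/8 (L(Q) = -(-1)*(3 - Q)/8 = -(-3 + Q)/8 = 3/8 - Q/8)
sqrt(p(L(12), -1) + k(143)) = sqrt(18*(-1) + 143**2) = sqrt(-18 + 20449) = sqrt(20431)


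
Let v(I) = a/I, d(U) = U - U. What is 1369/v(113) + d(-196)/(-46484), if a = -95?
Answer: -154697/95 ≈ -1628.4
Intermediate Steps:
d(U) = 0
v(I) = -95/I
1369/v(113) + d(-196)/(-46484) = 1369/((-95/113)) + 0/(-46484) = 1369/((-95*1/113)) + 0*(-1/46484) = 1369/(-95/113) + 0 = 1369*(-113/95) + 0 = -154697/95 + 0 = -154697/95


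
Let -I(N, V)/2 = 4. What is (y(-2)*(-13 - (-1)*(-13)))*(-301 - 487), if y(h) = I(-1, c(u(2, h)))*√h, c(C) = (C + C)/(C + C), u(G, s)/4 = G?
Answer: -163904*I*√2 ≈ -2.318e+5*I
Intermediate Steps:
u(G, s) = 4*G
c(C) = 1 (c(C) = (2*C)/((2*C)) = (2*C)*(1/(2*C)) = 1)
I(N, V) = -8 (I(N, V) = -2*4 = -8)
y(h) = -8*√h
(y(-2)*(-13 - (-1)*(-13)))*(-301 - 487) = ((-8*I*√2)*(-13 - (-1)*(-13)))*(-301 - 487) = ((-8*I*√2)*(-13 - 1*13))*(-788) = ((-8*I*√2)*(-13 - 13))*(-788) = (-8*I*√2*(-26))*(-788) = (208*I*√2)*(-788) = -163904*I*√2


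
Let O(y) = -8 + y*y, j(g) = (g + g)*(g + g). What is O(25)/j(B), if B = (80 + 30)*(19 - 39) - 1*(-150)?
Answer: 617/16810000 ≈ 3.6704e-5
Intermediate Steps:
B = -2050 (B = 110*(-20) + 150 = -2200 + 150 = -2050)
j(g) = 4*g² (j(g) = (2*g)*(2*g) = 4*g²)
O(y) = -8 + y²
O(25)/j(B) = (-8 + 25²)/((4*(-2050)²)) = (-8 + 625)/((4*4202500)) = 617/16810000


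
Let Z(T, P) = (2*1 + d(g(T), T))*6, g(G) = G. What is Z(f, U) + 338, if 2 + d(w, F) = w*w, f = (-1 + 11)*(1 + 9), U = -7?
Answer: 60338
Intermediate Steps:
f = 100 (f = 10*10 = 100)
d(w, F) = -2 + w² (d(w, F) = -2 + w*w = -2 + w²)
Z(T, P) = 6*T² (Z(T, P) = (2*1 + (-2 + T²))*6 = (2 + (-2 + T²))*6 = T²*6 = 6*T²)
Z(f, U) + 338 = 6*100² + 338 = 6*10000 + 338 = 60000 + 338 = 60338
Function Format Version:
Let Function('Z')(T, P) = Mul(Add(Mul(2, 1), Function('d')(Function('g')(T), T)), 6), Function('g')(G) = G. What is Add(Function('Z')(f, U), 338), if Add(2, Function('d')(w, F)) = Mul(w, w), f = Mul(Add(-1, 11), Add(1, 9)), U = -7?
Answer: 60338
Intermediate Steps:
f = 100 (f = Mul(10, 10) = 100)
Function('d')(w, F) = Add(-2, Pow(w, 2)) (Function('d')(w, F) = Add(-2, Mul(w, w)) = Add(-2, Pow(w, 2)))
Function('Z')(T, P) = Mul(6, Pow(T, 2)) (Function('Z')(T, P) = Mul(Add(Mul(2, 1), Add(-2, Pow(T, 2))), 6) = Mul(Add(2, Add(-2, Pow(T, 2))), 6) = Mul(Pow(T, 2), 6) = Mul(6, Pow(T, 2)))
Add(Function('Z')(f, U), 338) = Add(Mul(6, Pow(100, 2)), 338) = Add(Mul(6, 10000), 338) = Add(60000, 338) = 60338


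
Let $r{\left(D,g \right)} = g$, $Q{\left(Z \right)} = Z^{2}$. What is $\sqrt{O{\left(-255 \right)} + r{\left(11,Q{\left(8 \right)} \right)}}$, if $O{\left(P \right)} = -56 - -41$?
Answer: $7$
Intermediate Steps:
$O{\left(P \right)} = -15$ ($O{\left(P \right)} = -56 + 41 = -15$)
$\sqrt{O{\left(-255 \right)} + r{\left(11,Q{\left(8 \right)} \right)}} = \sqrt{-15 + 8^{2}} = \sqrt{-15 + 64} = \sqrt{49} = 7$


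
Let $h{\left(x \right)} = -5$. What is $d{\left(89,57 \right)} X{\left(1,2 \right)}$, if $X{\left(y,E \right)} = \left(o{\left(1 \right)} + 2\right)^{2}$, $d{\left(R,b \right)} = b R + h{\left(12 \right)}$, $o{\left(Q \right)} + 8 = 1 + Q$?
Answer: $81088$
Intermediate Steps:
$o{\left(Q \right)} = -7 + Q$ ($o{\left(Q \right)} = -8 + \left(1 + Q\right) = -7 + Q$)
$d{\left(R,b \right)} = -5 + R b$ ($d{\left(R,b \right)} = b R - 5 = R b - 5 = -5 + R b$)
$X{\left(y,E \right)} = 16$ ($X{\left(y,E \right)} = \left(\left(-7 + 1\right) + 2\right)^{2} = \left(-6 + 2\right)^{2} = \left(-4\right)^{2} = 16$)
$d{\left(89,57 \right)} X{\left(1,2 \right)} = \left(-5 + 89 \cdot 57\right) 16 = \left(-5 + 5073\right) 16 = 5068 \cdot 16 = 81088$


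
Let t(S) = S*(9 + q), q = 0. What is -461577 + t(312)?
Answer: -458769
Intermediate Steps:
t(S) = 9*S (t(S) = S*(9 + 0) = S*9 = 9*S)
-461577 + t(312) = -461577 + 9*312 = -461577 + 2808 = -458769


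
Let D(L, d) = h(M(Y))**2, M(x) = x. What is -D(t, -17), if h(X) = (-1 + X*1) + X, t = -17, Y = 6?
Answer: -121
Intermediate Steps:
h(X) = -1 + 2*X (h(X) = (-1 + X) + X = -1 + 2*X)
D(L, d) = 121 (D(L, d) = (-1 + 2*6)**2 = (-1 + 12)**2 = 11**2 = 121)
-D(t, -17) = -1*121 = -121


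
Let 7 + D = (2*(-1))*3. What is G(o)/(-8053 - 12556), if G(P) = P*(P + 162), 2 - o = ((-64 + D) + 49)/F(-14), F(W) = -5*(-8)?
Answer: -44469/2060900 ≈ -0.021577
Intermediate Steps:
F(W) = 40
D = -13 (D = -7 + (2*(-1))*3 = -7 - 2*3 = -7 - 6 = -13)
o = 27/10 (o = 2 - ((-64 - 13) + 49)/40 = 2 - (-77 + 49)/40 = 2 - (-28)/40 = 2 - 1*(-7/10) = 2 + 7/10 = 27/10 ≈ 2.7000)
G(P) = P*(162 + P)
G(o)/(-8053 - 12556) = (27*(162 + 27/10)/10)/(-8053 - 12556) = ((27/10)*(1647/10))/(-20609) = (44469/100)*(-1/20609) = -44469/2060900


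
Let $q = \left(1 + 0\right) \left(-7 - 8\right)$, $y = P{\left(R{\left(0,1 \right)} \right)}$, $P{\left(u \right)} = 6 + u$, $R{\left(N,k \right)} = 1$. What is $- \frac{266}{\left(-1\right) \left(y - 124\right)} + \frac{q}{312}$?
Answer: $- \frac{2173}{936} \approx -2.3216$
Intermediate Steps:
$y = 7$ ($y = 6 + 1 = 7$)
$q = -15$ ($q = 1 \left(-15\right) = -15$)
$- \frac{266}{\left(-1\right) \left(y - 124\right)} + \frac{q}{312} = - \frac{266}{\left(-1\right) \left(7 - 124\right)} - \frac{15}{312} = - \frac{266}{\left(-1\right) \left(-117\right)} - \frac{5}{104} = - \frac{266}{117} - \frac{5}{104} = - \frac{2173}{936}$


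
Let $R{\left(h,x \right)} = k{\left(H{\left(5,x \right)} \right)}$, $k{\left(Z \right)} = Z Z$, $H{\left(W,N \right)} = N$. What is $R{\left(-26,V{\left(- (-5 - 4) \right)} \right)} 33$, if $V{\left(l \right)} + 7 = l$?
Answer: $132$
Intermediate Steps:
$V{\left(l \right)} = -7 + l$
$k{\left(Z \right)} = Z^{2}$
$R{\left(h,x \right)} = x^{2}$
$R{\left(-26,V{\left(- (-5 - 4) \right)} \right)} 33 = \left(-7 - \left(-5 - 4\right)\right)^{2} \cdot 33 = \left(-7 - -9\right)^{2} \cdot 33 = \left(-7 + 9\right)^{2} \cdot 33 = 2^{2} \cdot 33 = 4 \cdot 33 = 132$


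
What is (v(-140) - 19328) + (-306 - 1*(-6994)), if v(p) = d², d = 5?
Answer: -12615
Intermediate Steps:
v(p) = 25 (v(p) = 5² = 25)
(v(-140) - 19328) + (-306 - 1*(-6994)) = (25 - 19328) + (-306 - 1*(-6994)) = -19303 + (-306 + 6994) = -19303 + 6688 = -12615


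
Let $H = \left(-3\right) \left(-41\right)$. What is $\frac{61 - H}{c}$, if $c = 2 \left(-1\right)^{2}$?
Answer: $-31$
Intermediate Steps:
$H = 123$
$c = 2$ ($c = 2 \cdot 1 = 2$)
$\frac{61 - H}{c} = \frac{61 - 123}{2} = \left(61 - 123\right) \frac{1}{2} = \left(-62\right) \frac{1}{2} = -31$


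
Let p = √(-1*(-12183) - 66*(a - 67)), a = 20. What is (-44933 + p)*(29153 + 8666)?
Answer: -1699321127 + 37819*√15285 ≈ -1.6946e+9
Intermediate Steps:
p = √15285 (p = √(-1*(-12183) - 66*(20 - 67)) = √(12183 - 66*(-47)) = √(12183 + 3102) = √15285 ≈ 123.63)
(-44933 + p)*(29153 + 8666) = (-44933 + √15285)*(29153 + 8666) = (-44933 + √15285)*37819 = -1699321127 + 37819*√15285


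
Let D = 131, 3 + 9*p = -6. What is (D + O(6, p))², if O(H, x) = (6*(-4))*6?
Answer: 169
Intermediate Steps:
p = -1 (p = -⅓ + (⅑)*(-6) = -⅓ - ⅔ = -1)
O(H, x) = -144 (O(H, x) = -24*6 = -144)
(D + O(6, p))² = (131 - 144)² = (-13)² = 169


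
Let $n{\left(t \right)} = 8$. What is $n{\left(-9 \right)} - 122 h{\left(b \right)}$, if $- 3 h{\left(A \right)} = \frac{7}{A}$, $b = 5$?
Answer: $\frac{974}{15} \approx 64.933$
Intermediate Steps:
$h{\left(A \right)} = - \frac{7}{3 A}$ ($h{\left(A \right)} = - \frac{7 \frac{1}{A}}{3} = - \frac{7}{3 A}$)
$n{\left(-9 \right)} - 122 h{\left(b \right)} = 8 - 122 \left(- \frac{7}{3 \cdot 5}\right) = 8 - 122 \left(\left(- \frac{7}{3}\right) \frac{1}{5}\right) = 8 - - \frac{854}{15} = 8 + \frac{854}{15} = \frac{974}{15}$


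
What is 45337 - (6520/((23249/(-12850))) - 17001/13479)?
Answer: 5112365607192/104457757 ≈ 48942.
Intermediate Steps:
45337 - (6520/((23249/(-12850))) - 17001/13479) = 45337 - (6520/((23249*(-1/12850))) - 17001*1/13479) = 45337 - (6520/(-23249/12850) - 5667/4493) = 45337 - (6520*(-12850/23249) - 5667/4493) = 45337 - (-83782000/23249 - 5667/4493) = 45337 - 1*(-376564278083/104457757) = 45337 + 376564278083/104457757 = 5112365607192/104457757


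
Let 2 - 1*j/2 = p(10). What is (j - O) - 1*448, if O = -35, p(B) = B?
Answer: -429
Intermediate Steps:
j = -16 (j = 4 - 2*10 = 4 - 20 = -16)
(j - O) - 1*448 = (-16 - 1*(-35)) - 1*448 = (-16 + 35) - 448 = 19 - 448 = -429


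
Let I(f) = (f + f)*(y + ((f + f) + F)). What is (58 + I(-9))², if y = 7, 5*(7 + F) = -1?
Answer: 3717184/25 ≈ 1.4869e+5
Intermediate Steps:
F = -36/5 (F = -7 + (⅕)*(-1) = -7 - ⅕ = -36/5 ≈ -7.2000)
I(f) = 2*f*(-⅕ + 2*f) (I(f) = (f + f)*(7 + ((f + f) - 36/5)) = (2*f)*(7 + (2*f - 36/5)) = (2*f)*(7 + (-36/5 + 2*f)) = (2*f)*(-⅕ + 2*f) = 2*f*(-⅕ + 2*f))
(58 + I(-9))² = (58 + (⅖)*(-9)*(-1 + 10*(-9)))² = (58 + (⅖)*(-9)*(-1 - 90))² = (58 + (⅖)*(-9)*(-91))² = (58 + 1638/5)² = (1928/5)² = 3717184/25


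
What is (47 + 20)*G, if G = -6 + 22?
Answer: 1072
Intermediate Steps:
G = 16
(47 + 20)*G = (47 + 20)*16 = 67*16 = 1072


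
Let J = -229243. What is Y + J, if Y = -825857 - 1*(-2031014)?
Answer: 975914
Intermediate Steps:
Y = 1205157 (Y = -825857 + 2031014 = 1205157)
Y + J = 1205157 - 229243 = 975914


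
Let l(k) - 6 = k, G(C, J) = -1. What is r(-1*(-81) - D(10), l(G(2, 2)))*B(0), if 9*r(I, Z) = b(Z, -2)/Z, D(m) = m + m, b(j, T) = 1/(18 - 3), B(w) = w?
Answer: 0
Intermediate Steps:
b(j, T) = 1/15
l(k) = 6 + k
D(m) = 2*m
r(I, Z) = 1/(135*Z) (r(I, Z) = (1/(15*Z))/9 = 1/(135*Z))
r(-1*(-81) - D(10), l(G(2, 2)))*B(0) = (1/(135*(6 - 1)))*0 = ((1/135)/5)*0 = ((1/135)*(1/5))*0 = (1/675)*0 = 0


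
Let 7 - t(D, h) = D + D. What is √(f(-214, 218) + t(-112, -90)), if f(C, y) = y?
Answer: √449 ≈ 21.190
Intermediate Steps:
t(D, h) = 7 - 2*D (t(D, h) = 7 - (D + D) = 7 - 2*D)
√(f(-214, 218) + t(-112, -90)) = √(218 + (7 - 2*(-112))) = √(218 + (7 + 224)) = √(218 + 231) = √449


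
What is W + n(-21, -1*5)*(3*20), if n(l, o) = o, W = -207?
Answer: -507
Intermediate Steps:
W + n(-21, -1*5)*(3*20) = -207 + (-1*5)*(3*20) = -207 - 5*60 = -207 - 300 = -507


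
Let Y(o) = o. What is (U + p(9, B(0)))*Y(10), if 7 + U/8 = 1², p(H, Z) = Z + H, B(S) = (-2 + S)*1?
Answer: -410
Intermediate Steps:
B(S) = -2 + S
p(H, Z) = H + Z
U = -48 (U = -56 + 8*1² = -56 + 8*1 = -56 + 8 = -48)
(U + p(9, B(0)))*Y(10) = (-48 + (9 + (-2 + 0)))*10 = (-48 + (9 - 2))*10 = (-48 + 7)*10 = -41*10 = -410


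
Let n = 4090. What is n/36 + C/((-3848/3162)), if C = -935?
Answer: 15271405/17316 ≈ 881.92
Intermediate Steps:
n/36 + C/((-3848/3162)) = 4090/36 - 935/((-3848/3162)) = 4090*(1/36) - 935/((-3848*1/3162)) = 2045/18 - 935/(-1924/1581) = 2045/18 - 935*(-1581/1924) = 2045/18 + 1478235/1924 = 15271405/17316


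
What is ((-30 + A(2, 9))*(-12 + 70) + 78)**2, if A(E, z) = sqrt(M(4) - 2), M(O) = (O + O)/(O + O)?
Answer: 2758880 - 192792*I ≈ 2.7589e+6 - 1.9279e+5*I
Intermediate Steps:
M(O) = 1 (M(O) = (2*O)/((2*O)) = (2*O)*(1/(2*O)) = 1)
A(E, z) = I (A(E, z) = sqrt(1 - 2) = sqrt(-1) = I)
((-30 + A(2, 9))*(-12 + 70) + 78)**2 = ((-30 + I)*(-12 + 70) + 78)**2 = ((-30 + I)*58 + 78)**2 = ((-1740 + 58*I) + 78)**2 = (-1662 + 58*I)**2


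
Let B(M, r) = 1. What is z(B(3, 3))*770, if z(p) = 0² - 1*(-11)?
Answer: 8470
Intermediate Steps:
z(p) = 11 (z(p) = 0 + 11 = 11)
z(B(3, 3))*770 = 11*770 = 8470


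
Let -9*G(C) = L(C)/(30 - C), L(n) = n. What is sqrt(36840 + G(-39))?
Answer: sqrt(175395539)/69 ≈ 191.94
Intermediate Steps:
G(C) = -C/(9*(30 - C))
sqrt(36840 + G(-39)) = sqrt(36840 + (1/9)*(-39)/(-30 - 39)) = sqrt(36840 + (1/9)*(-39)/(-69)) = sqrt(36840 + (1/9)*(-39)*(-1/69)) = sqrt(36840 + 13/207) = sqrt(7625893/207) = sqrt(175395539)/69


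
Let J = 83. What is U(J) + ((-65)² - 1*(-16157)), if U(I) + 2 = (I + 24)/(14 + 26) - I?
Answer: 811987/40 ≈ 20300.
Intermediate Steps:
U(I) = -7/5 - 39*I/40 (U(I) = -2 + ((I + 24)/(14 + 26) - I) = -2 + ((24 + I)/40 - I) = -2 + ((24 + I)*(1/40) - I) = -2 + ((⅗ + I/40) - I) = -2 + (⅗ - 39*I/40) = -7/5 - 39*I/40)
U(J) + ((-65)² - 1*(-16157)) = (-7/5 - 39/40*83) + ((-65)² - 1*(-16157)) = (-7/5 - 3237/40) + (4225 + 16157) = -3293/40 + 20382 = 811987/40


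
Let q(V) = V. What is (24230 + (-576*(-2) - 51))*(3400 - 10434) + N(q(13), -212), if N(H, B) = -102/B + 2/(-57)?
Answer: -1076553007973/6042 ≈ -1.7818e+8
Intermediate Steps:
N(H, B) = -2/57 - 102/B (N(H, B) = -102/B + 2*(-1/57) = -102/B - 2/57 = -2/57 - 102/B)
(24230 + (-576*(-2) - 51))*(3400 - 10434) + N(q(13), -212) = (24230 + (-576*(-2) - 51))*(3400 - 10434) + (-2/57 - 102/(-212)) = (24230 + (-32*(-36) - 51))*(-7034) + (-2/57 - 102*(-1/212)) = (24230 + (1152 - 51))*(-7034) + (-2/57 + 51/106) = (24230 + 1101)*(-7034) + 2695/6042 = 25331*(-7034) + 2695/6042 = -178178254 + 2695/6042 = -1076553007973/6042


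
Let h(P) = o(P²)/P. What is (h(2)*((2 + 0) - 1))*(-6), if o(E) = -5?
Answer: 15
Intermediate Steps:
h(P) = -5/P
(h(2)*((2 + 0) - 1))*(-6) = ((-5/2)*((2 + 0) - 1))*(-6) = ((-5*½)*(2 - 1))*(-6) = -5/2*1*(-6) = -5/2*(-6) = 15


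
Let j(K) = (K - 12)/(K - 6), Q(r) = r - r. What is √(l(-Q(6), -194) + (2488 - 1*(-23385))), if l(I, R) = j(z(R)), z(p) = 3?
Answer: 2*√6469 ≈ 160.86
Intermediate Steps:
Q(r) = 0
j(K) = (-12 + K)/(-6 + K)
l(I, R) = 3 (l(I, R) = (-12 + 3)/(-6 + 3) = -9/(-3) = -⅓*(-9) = 3)
√(l(-Q(6), -194) + (2488 - 1*(-23385))) = √(3 + (2488 - 1*(-23385))) = √(3 + (2488 + 23385)) = √(3 + 25873) = √25876 = 2*√6469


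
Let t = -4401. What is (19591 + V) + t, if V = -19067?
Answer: -3877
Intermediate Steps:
(19591 + V) + t = (19591 - 19067) - 4401 = 524 - 4401 = -3877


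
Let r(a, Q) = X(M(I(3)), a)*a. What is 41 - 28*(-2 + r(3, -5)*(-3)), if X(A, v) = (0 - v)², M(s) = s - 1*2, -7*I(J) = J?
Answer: 2365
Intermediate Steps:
I(J) = -J/7
M(s) = -2 + s (M(s) = s - 2 = -2 + s)
X(A, v) = v² (X(A, v) = (-v)² = v²)
r(a, Q) = a³ (r(a, Q) = a²*a = a³)
41 - 28*(-2 + r(3, -5)*(-3)) = 41 - 28*(-2 + 3³*(-3)) = 41 - 28*(-2 + 27*(-3)) = 41 - 28*(-2 - 81) = 41 - 28*(-83) = 41 + 2324 = 2365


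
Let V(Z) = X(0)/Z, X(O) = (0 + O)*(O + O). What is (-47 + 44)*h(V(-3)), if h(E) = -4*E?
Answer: 0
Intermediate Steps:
X(O) = 2*O² (X(O) = O*(2*O) = 2*O²)
V(Z) = 0 (V(Z) = (2*0²)/Z = (2*0)/Z = 0/Z = 0)
(-47 + 44)*h(V(-3)) = (-47 + 44)*(-4*0) = -3*0 = 0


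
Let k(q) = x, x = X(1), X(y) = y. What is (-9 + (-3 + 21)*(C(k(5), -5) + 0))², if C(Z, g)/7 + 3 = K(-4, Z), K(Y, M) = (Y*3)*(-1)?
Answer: 1265625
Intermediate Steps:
x = 1
k(q) = 1
K(Y, M) = -3*Y (K(Y, M) = (3*Y)*(-1) = -3*Y)
C(Z, g) = 63 (C(Z, g) = -21 + 7*(-3*(-4)) = -21 + 7*12 = -21 + 84 = 63)
(-9 + (-3 + 21)*(C(k(5), -5) + 0))² = (-9 + (-3 + 21)*(63 + 0))² = (-9 + 18*63)² = (-9 + 1134)² = 1125² = 1265625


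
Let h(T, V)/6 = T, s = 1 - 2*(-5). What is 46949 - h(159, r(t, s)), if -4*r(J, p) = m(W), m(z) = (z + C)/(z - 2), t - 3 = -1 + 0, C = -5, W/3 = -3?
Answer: 45995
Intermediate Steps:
W = -9 (W = 3*(-3) = -9)
t = 2 (t = 3 + (-1 + 0) = 3 - 1 = 2)
s = 11 (s = 1 + 10 = 11)
m(z) = (-5 + z)/(-2 + z) (m(z) = (z - 5)/(z - 2) = (-5 + z)/(-2 + z))
r(J, p) = -7/22 (r(J, p) = -(-5 - 9)/(4*(-2 - 9)) = -(-14)/(4*(-11)) = -(-1)*(-14)/44 = -1/4*14/11 = -7/22)
h(T, V) = 6*T
46949 - h(159, r(t, s)) = 46949 - 6*159 = 46949 - 1*954 = 46949 - 954 = 45995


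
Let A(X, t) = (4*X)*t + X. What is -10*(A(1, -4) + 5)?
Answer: 100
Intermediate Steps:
A(X, t) = X + 4*X*t (A(X, t) = 4*X*t + X = X + 4*X*t)
-10*(A(1, -4) + 5) = -10*(1*(1 + 4*(-4)) + 5) = -10*(1*(1 - 16) + 5) = -10*(1*(-15) + 5) = -10*(-15 + 5) = -10*(-10) = 100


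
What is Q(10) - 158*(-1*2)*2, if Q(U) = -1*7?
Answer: 625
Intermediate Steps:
Q(U) = -7
Q(10) - 158*(-1*2)*2 = -7 - 158*(-1*2)*2 = -7 - (-316)*2 = -7 - 158*(-4) = -7 + 632 = 625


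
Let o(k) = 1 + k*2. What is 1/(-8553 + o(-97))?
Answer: -1/8746 ≈ -0.00011434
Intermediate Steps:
o(k) = 1 + 2*k
1/(-8553 + o(-97)) = 1/(-8553 + (1 + 2*(-97))) = 1/(-8553 + (1 - 194)) = 1/(-8553 - 193) = 1/(-8746) = -1/8746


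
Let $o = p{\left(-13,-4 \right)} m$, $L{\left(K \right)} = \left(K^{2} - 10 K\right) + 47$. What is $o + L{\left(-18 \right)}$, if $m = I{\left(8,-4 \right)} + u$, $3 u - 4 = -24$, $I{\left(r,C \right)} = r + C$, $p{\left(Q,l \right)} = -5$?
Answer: $\frac{1693}{3} \approx 564.33$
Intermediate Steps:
$I{\left(r,C \right)} = C + r$
$u = - \frac{20}{3}$ ($u = \frac{4}{3} + \frac{1}{3} \left(-24\right) = \frac{4}{3} - 8 = - \frac{20}{3} \approx -6.6667$)
$L{\left(K \right)} = 47 + K^{2} - 10 K$
$m = - \frac{8}{3}$ ($m = \left(-4 + 8\right) - \frac{20}{3} = 4 - \frac{20}{3} = - \frac{8}{3} \approx -2.6667$)
$o = \frac{40}{3}$ ($o = \left(-5\right) \left(- \frac{8}{3}\right) = \frac{40}{3} \approx 13.333$)
$o + L{\left(-18 \right)} = \frac{40}{3} + \left(47 + \left(-18\right)^{2} - -180\right) = \frac{40}{3} + \left(47 + 324 + 180\right) = \frac{40}{3} + 551 = \frac{1693}{3}$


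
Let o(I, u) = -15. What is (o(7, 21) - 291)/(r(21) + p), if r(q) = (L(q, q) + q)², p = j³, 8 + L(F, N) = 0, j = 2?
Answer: -102/59 ≈ -1.7288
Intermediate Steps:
L(F, N) = -8 (L(F, N) = -8 + 0 = -8)
p = 8 (p = 2³ = 8)
r(q) = (-8 + q)²
(o(7, 21) - 291)/(r(21) + p) = (-15 - 291)/((-8 + 21)² + 8) = -306/(13² + 8) = -306/(169 + 8) = -306/177 = -306*1/177 = -102/59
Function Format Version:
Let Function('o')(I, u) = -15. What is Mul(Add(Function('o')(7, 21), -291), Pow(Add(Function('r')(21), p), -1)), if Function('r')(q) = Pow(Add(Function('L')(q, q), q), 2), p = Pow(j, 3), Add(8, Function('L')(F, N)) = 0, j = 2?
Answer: Rational(-102, 59) ≈ -1.7288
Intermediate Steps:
Function('L')(F, N) = -8 (Function('L')(F, N) = Add(-8, 0) = -8)
p = 8 (p = Pow(2, 3) = 8)
Function('r')(q) = Pow(Add(-8, q), 2)
Mul(Add(Function('o')(7, 21), -291), Pow(Add(Function('r')(21), p), -1)) = Mul(Add(-15, -291), Pow(Add(Pow(Add(-8, 21), 2), 8), -1)) = Mul(-306, Pow(Add(Pow(13, 2), 8), -1)) = Mul(-306, Pow(Add(169, 8), -1)) = Mul(-306, Pow(177, -1)) = Mul(-306, Rational(1, 177)) = Rational(-102, 59)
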